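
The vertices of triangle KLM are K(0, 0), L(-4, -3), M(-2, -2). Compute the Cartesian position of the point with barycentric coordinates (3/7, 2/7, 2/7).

(-12/7, -10/7)

N = (3/7)·K + (2/7)·L + (2/7)·M.
x-coordinate: (3/7)·0 + (2/7)·(-4) + (2/7)·(-2) = -12/7.
y-coordinate: (3/7)·0 + (2/7)·(-3) + (2/7)·(-2) = -10/7.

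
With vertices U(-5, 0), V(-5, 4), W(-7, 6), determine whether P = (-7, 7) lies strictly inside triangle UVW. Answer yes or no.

no

Barycentric coordinates of P: (-1/4, 1/4, 1).
The three coordinates are negative, positive, positive; a point is interior exactly when all three are positive.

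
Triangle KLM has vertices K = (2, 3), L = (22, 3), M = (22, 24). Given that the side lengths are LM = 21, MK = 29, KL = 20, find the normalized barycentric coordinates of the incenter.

The incenter has barycentric coordinates proportional to the opposite side lengths: (21 : 29 : 20).
Normalizing by 21+29+20 = 70 gives (3/10, 29/70, 2/7).

(3/10, 29/70, 2/7)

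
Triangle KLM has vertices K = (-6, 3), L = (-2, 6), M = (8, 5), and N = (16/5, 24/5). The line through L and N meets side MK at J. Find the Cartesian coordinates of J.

Barycentric coordinates of N with respect to KLM: (1/5, 1/5, 3/5).
On side MK the L-coordinate is zero; dropping N's L-weight 1/5 and renormalizing the remaining 3/5 : 1/5 gives weights 3/4, 1/4 on M, K.
J = (3/4)·(8, 5) + (1/4)·(-6, 3) = (9/2, 9/2).

(9/2, 9/2)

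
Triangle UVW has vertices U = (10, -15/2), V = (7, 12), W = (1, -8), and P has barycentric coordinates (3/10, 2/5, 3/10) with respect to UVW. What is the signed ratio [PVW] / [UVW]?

The signed ratio [PVW]/[UVW] equals the barycentric coordinate of P at vertex U, which is 3/10.

3/10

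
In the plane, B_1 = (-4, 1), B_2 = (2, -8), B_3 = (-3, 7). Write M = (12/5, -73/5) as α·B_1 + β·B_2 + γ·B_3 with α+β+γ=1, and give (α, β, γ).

(3/5, 6/5, -4/5)

Signed area of the reference triangle: [B_1B_2B_3] = ½·((-4)·(-8−7) + 2·(7−1) + (-3)·(1−(-8))) = ½·(60 + 12 − 27) = 45/2.
[MB_2B_3] = ½·((12/5)·(-8−7) + 2·(7−(-73/5)) + (-3)·(-73/5−(-8))) = ½·(-36 + 216/5 + 99/5) = 27/2, so the B_1-coordinate is (27/2)/(45/2) = 3/5.
[B_1MB_3] = ½·((-4)·(-73/5−7) + (12/5)·(7−1) + (-3)·(1−(-73/5))) = ½·(432/5 + 72/5 − 234/5) = 27, so the B_2-coordinate is 6/5.
[B_1B_2M] = ½·((-4)·(-8−(-73/5)) + 2·(-73/5−1) + (12/5)·(1−(-8))) = ½·(-132/5 − 156/5 + 108/5) = -18, so the B_3-coordinate is -4/5.
Check: 3/5 + 6/5 − 4/5 = 1.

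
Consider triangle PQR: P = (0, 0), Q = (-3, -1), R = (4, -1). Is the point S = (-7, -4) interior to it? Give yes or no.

no

Barycentric coordinates of S: (-3, 23/7, 5/7).
The three coordinates are negative, positive, positive; a point is interior exactly when all three are positive.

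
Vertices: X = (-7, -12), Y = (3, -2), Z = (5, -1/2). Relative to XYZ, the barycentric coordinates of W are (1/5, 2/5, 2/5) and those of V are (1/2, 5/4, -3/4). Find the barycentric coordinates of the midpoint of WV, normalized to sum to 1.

(7/20, 33/40, -7/40)

Since both coordinate triples sum to 1, the midpoint's barycentrics are the componentwise average.
(1/5+1/2)/2 = 7/20; similarly 33/40 and -7/40.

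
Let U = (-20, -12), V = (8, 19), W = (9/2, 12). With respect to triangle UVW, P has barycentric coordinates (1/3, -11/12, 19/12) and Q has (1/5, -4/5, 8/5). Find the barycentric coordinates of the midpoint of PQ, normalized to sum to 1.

Since both coordinate triples sum to 1, the midpoint's barycentrics are the componentwise average.
(1/3+1/5)/2 = 4/15; similarly -103/120 and 191/120.

(4/15, -103/120, 191/120)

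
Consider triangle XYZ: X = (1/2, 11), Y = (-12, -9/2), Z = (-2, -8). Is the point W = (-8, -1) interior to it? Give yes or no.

Barycentric coordinates of W: (196/795, 526/795, 73/795).
The three coordinates are positive, positive, positive; a point is interior exactly when all three are positive.

yes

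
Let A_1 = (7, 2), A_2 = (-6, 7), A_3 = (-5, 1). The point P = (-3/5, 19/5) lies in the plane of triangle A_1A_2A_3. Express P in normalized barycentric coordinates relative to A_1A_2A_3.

(2/5, 2/5, 1/5)

Signed area of the reference triangle: [A_1A_2A_3] = ½·(7·(7−1) + (-6)·(1−2) + (-5)·(2−7)) = ½·(42 + 6 + 25) = 73/2.
[PA_2A_3] = ½·((-3/5)·(7−1) + (-6)·(1−(19/5)) + (-5)·(19/5−7)) = ½·(-18/5 + 84/5 + 16) = 73/5, so the A_1-coordinate is (73/5)/(73/2) = 2/5.
[A_1PA_3] = ½·(7·(19/5−1) + (-3/5)·(1−2) + (-5)·(2−(19/5))) = ½·(98/5 + 3/5 + 9) = 73/5, so the A_2-coordinate is 2/5.
[A_1A_2P] = ½·(7·(7−(19/5)) + (-6)·(19/5−2) + (-3/5)·(2−7)) = ½·(112/5 − 54/5 + 3) = 73/10, so the A_3-coordinate is 1/5.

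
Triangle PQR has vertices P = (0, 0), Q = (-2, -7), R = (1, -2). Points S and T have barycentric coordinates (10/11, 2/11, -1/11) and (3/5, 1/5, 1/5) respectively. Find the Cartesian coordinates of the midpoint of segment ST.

(-18/55, -159/110)

Barycentric coordinates of the midpoint are the average: (83/110, 21/110, 3/55).
Converting: (83/110)·P + (21/110)·Q + (3/55)·R = (-18/55, -159/110).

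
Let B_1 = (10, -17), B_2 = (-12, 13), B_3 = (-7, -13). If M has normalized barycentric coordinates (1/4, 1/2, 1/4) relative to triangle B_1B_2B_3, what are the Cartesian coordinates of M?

M = (1/4)·B_1 + (1/2)·B_2 + (1/4)·B_3.
x-coordinate: (1/4)·10 + (1/2)·(-12) + (1/4)·(-7) = -21/4.
y-coordinate: (1/4)·(-17) + (1/2)·13 + (1/4)·(-13) = -1.

(-21/4, -1)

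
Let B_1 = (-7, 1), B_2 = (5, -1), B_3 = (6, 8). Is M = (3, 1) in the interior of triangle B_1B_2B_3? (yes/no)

yes

Barycentric coordinates of M: (2/11, 7/11, 2/11).
The three coordinates are positive, positive, positive; a point is interior exactly when all three are positive.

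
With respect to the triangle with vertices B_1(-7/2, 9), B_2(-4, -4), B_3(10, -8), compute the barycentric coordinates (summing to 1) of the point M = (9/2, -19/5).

(1/5, 1/5, 3/5)

Signed area of the reference triangle: [B_1B_2B_3] = ½·((-7/2)·(-4−(-8)) + (-4)·(-8−9) + 10·(9−(-4))) = ½·(-14 + 68 + 130) = 92.
[MB_2B_3] = ½·((9/2)·(-4−(-8)) + (-4)·(-8−(-19/5)) + 10·(-19/5−(-4))) = ½·(18 + 84/5 + 2) = 92/5, so the B_1-coordinate is (92/5)/92 = 1/5.
[B_1MB_3] = ½·((-7/2)·(-19/5−(-8)) + (9/2)·(-8−9) + 10·(9−(-19/5))) = ½·(-147/10 − 153/2 + 128) = 92/5, so the B_2-coordinate is 1/5.
[B_1B_2M] = ½·((-7/2)·(-4−(-19/5)) + (-4)·(-19/5−9) + (9/2)·(9−(-4))) = ½·(7/10 + 256/5 + 117/2) = 276/5, so the B_3-coordinate is 3/5.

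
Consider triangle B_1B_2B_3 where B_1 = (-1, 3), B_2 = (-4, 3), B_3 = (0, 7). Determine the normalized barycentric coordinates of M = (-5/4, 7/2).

Signed area of the reference triangle: [B_1B_2B_3] = ½·((-1)·(3−7) + (-4)·(7−3) + 0·(3−3)) = ½·(4 − 16 + 0) = -6.
[MB_2B_3] = ½·((-5/4)·(3−7) + (-4)·(7−(7/2)) + 0·(7/2−3)) = ½·(5 − 14 + 0) = -9/2, so the B_1-coordinate is (-9/2)/(-6) = 3/4.
[B_1MB_3] = ½·((-1)·(7/2−7) + (-5/4)·(7−3) + 0·(3−(7/2))) = ½·(7/2 − 5 + 0) = -3/4, so the B_2-coordinate is 1/8.
[B_1B_2M] = ½·((-1)·(3−(7/2)) + (-4)·(7/2−3) + (-5/4)·(3−3)) = ½·(1/2 − 2 + 0) = -3/4, so the B_3-coordinate is 1/8.

(3/4, 1/8, 1/8)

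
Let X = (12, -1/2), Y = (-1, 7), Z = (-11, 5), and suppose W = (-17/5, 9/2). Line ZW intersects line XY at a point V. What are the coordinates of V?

(21/5, 4)

Barycentric coordinates of W with respect to XYZ: (1/5, 3/10, 1/2).
On side XY the Z-coordinate is zero; dropping W's Z-weight 1/2 and renormalizing the remaining 1/5 : 3/10 gives weights 2/5, 3/5 on X, Y.
V = (2/5)·(12, -1/2) + (3/5)·(-1, 7) = (21/5, 4).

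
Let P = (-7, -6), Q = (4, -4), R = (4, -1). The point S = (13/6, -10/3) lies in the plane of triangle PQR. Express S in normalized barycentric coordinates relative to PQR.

Signed area of the reference triangle: [PQR] = ½·((-7)·(-4−(-1)) + 4·(-1−(-6)) + 4·(-6−(-4))) = ½·(21 + 20 − 8) = 33/2.
[SQR] = ½·((13/6)·(-4−(-1)) + 4·(-1−(-10/3)) + 4·(-10/3−(-4))) = ½·(-13/2 + 28/3 + 8/3) = 11/4, so the P-coordinate is (11/4)/(33/2) = 1/6.
[PSR] = ½·((-7)·(-10/3−(-1)) + (13/6)·(-1−(-6)) + 4·(-6−(-10/3))) = ½·(49/3 + 65/6 − 32/3) = 33/4, so the Q-coordinate is 1/2.
[PQS] = ½·((-7)·(-4−(-10/3)) + 4·(-10/3−(-6)) + (13/6)·(-6−(-4))) = ½·(14/3 + 32/3 − 13/3) = 11/2, so the R-coordinate is 1/3.
Check: 1/6 + 1/2 + 1/3 = 1.

(1/6, 1/2, 1/3)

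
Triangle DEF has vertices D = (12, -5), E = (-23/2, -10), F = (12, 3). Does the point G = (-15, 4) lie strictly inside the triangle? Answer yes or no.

Barycentric coordinates of G: (-749/376, 54/47, 693/376).
The three coordinates are negative, positive, positive; a point is interior exactly when all three are positive.

no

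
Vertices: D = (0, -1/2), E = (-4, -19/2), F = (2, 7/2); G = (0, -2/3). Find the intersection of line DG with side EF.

(0, -5/6)

Barycentric coordinates of G with respect to DEF: (1/2, 1/6, 1/3).
On side EF the D-coordinate is zero; dropping G's D-weight 1/2 and renormalizing the remaining 1/6 : 1/3 gives weights 1/3, 2/3 on E, F.
H = (1/3)·(-4, -19/2) + (2/3)·(2, 7/2) = (0, -5/6).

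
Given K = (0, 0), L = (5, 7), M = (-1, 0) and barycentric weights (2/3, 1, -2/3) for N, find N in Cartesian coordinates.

N = (2/3)·K + 1·L + (-2/3)·M.
x-coordinate: (2/3)·0 + 1·5 + (-2/3)·(-1) = 17/3.
y-coordinate: (2/3)·0 + 1·7 + (-2/3)·0 = 7.

(17/3, 7)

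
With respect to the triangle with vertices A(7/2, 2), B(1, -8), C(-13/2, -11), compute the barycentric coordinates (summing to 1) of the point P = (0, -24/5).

Signed area of the reference triangle: [ABC] = ½·((7/2)·(-8−(-11)) + 1·(-11−2) + (-13/2)·(2−(-8))) = ½·(21/2 − 13 − 65) = -135/4.
[PBC] = ½·(0·(-8−(-11)) + 1·(-11−(-24/5)) + (-13/2)·(-24/5−(-8))) = ½·(0 − 31/5 − 104/5) = -27/2, so the A-coordinate is (-27/2)/(-135/4) = 2/5.
[APC] = ½·((7/2)·(-24/5−(-11)) + 0·(-11−2) + (-13/2)·(2−(-24/5))) = ½·(217/10 + 0 − 221/5) = -45/4, so the B-coordinate is 1/3.
[ABP] = ½·((7/2)·(-8−(-24/5)) + 1·(-24/5−2) + 0·(2−(-8))) = ½·(-56/5 − 34/5 + 0) = -9, so the C-coordinate is 4/15.

(2/5, 1/3, 4/15)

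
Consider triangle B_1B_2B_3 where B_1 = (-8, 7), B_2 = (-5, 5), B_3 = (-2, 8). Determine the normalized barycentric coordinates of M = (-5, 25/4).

(1/4, 1/2, 1/4)

Signed area of the reference triangle: [B_1B_2B_3] = ½·((-8)·(5−8) + (-5)·(8−7) + (-2)·(7−5)) = ½·(24 − 5 − 4) = 15/2.
[MB_2B_3] = ½·((-5)·(5−8) + (-5)·(8−(25/4)) + (-2)·(25/4−5)) = ½·(15 − 35/4 − 5/2) = 15/8, so the B_1-coordinate is (15/8)/(15/2) = 1/4.
[B_1MB_3] = ½·((-8)·(25/4−8) + (-5)·(8−7) + (-2)·(7−(25/4))) = ½·(14 − 5 − 3/2) = 15/4, so the B_2-coordinate is 1/2.
[B_1B_2M] = ½·((-8)·(5−(25/4)) + (-5)·(25/4−7) + (-5)·(7−5)) = ½·(10 + 15/4 − 10) = 15/8, so the B_3-coordinate is 1/4.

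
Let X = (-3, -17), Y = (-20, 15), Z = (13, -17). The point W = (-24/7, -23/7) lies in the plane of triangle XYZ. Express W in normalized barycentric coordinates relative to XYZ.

(1/7, 3/7, 3/7)

Signed area of the reference triangle: [XYZ] = ½·((-3)·(15−(-17)) + (-20)·(-17−(-17)) + 13·(-17−15)) = ½·(-96 + 0 − 416) = -256.
[WYZ] = ½·((-24/7)·(15−(-17)) + (-20)·(-17−(-23/7)) + 13·(-23/7−15)) = ½·(-768/7 + 1920/7 − 1664/7) = -256/7, so the X-coordinate is (-256/7)/(-256) = 1/7.
[XWZ] = ½·((-3)·(-23/7−(-17)) + (-24/7)·(-17−(-17)) + 13·(-17−(-23/7))) = ½·(-288/7 + 0 − 1248/7) = -768/7, so the Y-coordinate is 3/7.
[XYW] = ½·((-3)·(15−(-23/7)) + (-20)·(-23/7−(-17)) + (-24/7)·(-17−15)) = ½·(-384/7 − 1920/7 + 768/7) = -768/7, so the Z-coordinate is 3/7.
Check: 1/7 + 3/7 + 3/7 = 1.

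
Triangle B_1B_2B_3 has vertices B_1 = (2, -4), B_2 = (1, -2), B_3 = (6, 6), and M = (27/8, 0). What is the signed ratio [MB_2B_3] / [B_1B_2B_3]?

[B_1B_2B_3] = ½·(2·(-2−6) + 1·(6−(-4)) + 6·(-4−(-2))) = ½·(-16 + 10 − 12) = -9.
[MB_2B_3] = ½·((27/8)·(-2−6) + 1·(6−0) + 6·(0−(-2))) = ½·(-27 + 6 + 12) = -9/2, so the ratio is (-9/2)/(-9) = 1/2.

1/2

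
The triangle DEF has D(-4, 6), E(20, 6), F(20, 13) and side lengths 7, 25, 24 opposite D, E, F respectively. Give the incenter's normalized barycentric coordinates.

(1/8, 25/56, 3/7)

The incenter has barycentric coordinates proportional to the opposite side lengths: (7 : 25 : 24).
Normalizing by 7+25+24 = 56 gives (1/8, 25/56, 3/7).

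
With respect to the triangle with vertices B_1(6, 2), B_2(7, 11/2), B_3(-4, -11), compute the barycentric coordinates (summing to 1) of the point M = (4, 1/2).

Signed area of the reference triangle: [B_1B_2B_3] = ½·(6·(11/2−(-11)) + 7·(-11−2) + (-4)·(2−(11/2))) = ½·(99 − 91 + 14) = 11.
[MB_2B_3] = ½·(4·(11/2−(-11)) + 7·(-11−(1/2)) + (-4)·(1/2−(11/2))) = ½·(66 − 161/2 + 20) = 11/4, so the B_1-coordinate is (11/4)/11 = 1/4.
[B_1MB_3] = ½·(6·(1/2−(-11)) + 4·(-11−2) + (-4)·(2−(1/2))) = ½·(69 − 52 − 6) = 11/2, so the B_2-coordinate is 1/2.
[B_1B_2M] = ½·(6·(11/2−(1/2)) + 7·(1/2−2) + 4·(2−(11/2))) = ½·(30 − 21/2 − 14) = 11/4, so the B_3-coordinate is 1/4.
Check: 1/4 + 1/2 + 1/4 = 1.

(1/4, 1/2, 1/4)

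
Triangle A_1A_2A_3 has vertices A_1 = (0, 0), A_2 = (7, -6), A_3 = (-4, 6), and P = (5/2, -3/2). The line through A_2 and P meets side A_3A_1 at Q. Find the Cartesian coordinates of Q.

(-2, 3)

Barycentric coordinates of P with respect to A_1A_2A_3: (1/4, 1/2, 1/4).
On side A_3A_1 the A_2-coordinate is zero; dropping P's A_2-weight 1/2 and renormalizing the remaining 1/4 : 1/4 gives weights 1/2, 1/2 on A_3, A_1.
Q = (1/2)·(-4, 6) + (1/2)·(0, 0) = (-2, 3).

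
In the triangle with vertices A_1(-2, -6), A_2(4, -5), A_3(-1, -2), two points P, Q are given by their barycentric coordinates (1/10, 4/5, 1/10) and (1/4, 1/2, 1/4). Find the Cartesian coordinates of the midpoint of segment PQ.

Barycentric coordinates of the midpoint are the average: (7/40, 13/20, 7/40).
Converting: (7/40)·A_1 + (13/20)·A_2 + (7/40)·A_3 = (83/40, -93/20).

(83/40, -93/20)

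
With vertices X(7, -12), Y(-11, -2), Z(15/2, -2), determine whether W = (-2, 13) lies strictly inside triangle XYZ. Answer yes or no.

no

Barycentric coordinates of W: (-3/2, 41/74, 72/37).
The three coordinates are negative, positive, positive; a point is interior exactly when all three are positive.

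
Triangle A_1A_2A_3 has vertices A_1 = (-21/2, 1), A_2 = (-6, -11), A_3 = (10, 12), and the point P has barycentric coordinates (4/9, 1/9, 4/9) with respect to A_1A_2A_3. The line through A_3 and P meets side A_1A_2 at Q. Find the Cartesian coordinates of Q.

Line A_3P meets A_1A_2 where the A_3-coordinate vanishes; zeroing P's A_3-weight and renormalizing leaves A_1, A_2-weights 4/9 : 1/9 → (4/5, 1/5).
So Q = (4/5)·A_1 + (1/5)·A_2 = (-48/5, -7/5).

(-48/5, -7/5)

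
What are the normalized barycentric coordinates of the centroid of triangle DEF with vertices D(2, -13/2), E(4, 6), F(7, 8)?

(1/3, 1/3, 1/3)

The centroid is the average of the vertices, so each weight is 1/3.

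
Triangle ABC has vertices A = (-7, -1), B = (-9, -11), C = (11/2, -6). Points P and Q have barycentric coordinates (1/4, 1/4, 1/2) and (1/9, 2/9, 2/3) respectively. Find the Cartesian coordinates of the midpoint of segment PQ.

Barycentric coordinates of the midpoint are the average: (13/72, 17/72, 7/12).
Converting: (13/72)·A + (17/72)·B + (7/12)·C = (-13/72, -113/18).

(-13/72, -113/18)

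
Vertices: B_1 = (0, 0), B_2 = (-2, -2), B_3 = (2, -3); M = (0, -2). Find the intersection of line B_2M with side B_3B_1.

(4/3, -2)

Barycentric coordinates of M with respect to B_1B_2B_3: (1/5, 2/5, 2/5).
On side B_3B_1 the B_2-coordinate is zero; dropping M's B_2-weight 2/5 and renormalizing the remaining 2/5 : 1/5 gives weights 2/3, 1/3 on B_3, B_1.
N = (2/3)·(2, -3) + (1/3)·(0, 0) = (4/3, -2).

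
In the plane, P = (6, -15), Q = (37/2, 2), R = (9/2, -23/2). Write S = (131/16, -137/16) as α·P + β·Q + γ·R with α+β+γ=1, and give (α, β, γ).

(1/8, 1/4, 5/8)

Signed area of the reference triangle: [PQR] = ½·(6·(2−(-23/2)) + (37/2)·(-23/2−(-15)) + (9/2)·(-15−2)) = ½·(81 + 259/4 − 153/2) = 277/8.
[SQR] = ½·((131/16)·(2−(-23/2)) + (37/2)·(-23/2−(-137/16)) + (9/2)·(-137/16−2)) = ½·(3537/32 − 1739/32 − 1521/32) = 277/64, so the P-coordinate is (277/64)/(277/8) = 1/8.
[PSR] = ½·(6·(-137/16−(-23/2)) + (131/16)·(-23/2−(-15)) + (9/2)·(-15−(-137/16))) = ½·(141/8 + 917/32 − 927/32) = 277/32, so the Q-coordinate is 1/4.
[PQS] = ½·(6·(2−(-137/16)) + (37/2)·(-137/16−(-15)) + (131/16)·(-15−2)) = ½·(507/8 + 3811/32 − 2227/16) = 1385/64, so the R-coordinate is 5/8.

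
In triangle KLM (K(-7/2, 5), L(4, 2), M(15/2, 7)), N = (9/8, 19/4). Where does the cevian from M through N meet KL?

Barycentric coordinates of N with respect to KLM: (1/2, 1/4, 1/4).
On side KL the M-coordinate is zero; dropping N's M-weight 1/4 and renormalizing the remaining 1/2 : 1/4 gives weights 2/3, 1/3 on K, L.
J = (2/3)·(-7/2, 5) + (1/3)·(4, 2) = (-1, 4).

(-1, 4)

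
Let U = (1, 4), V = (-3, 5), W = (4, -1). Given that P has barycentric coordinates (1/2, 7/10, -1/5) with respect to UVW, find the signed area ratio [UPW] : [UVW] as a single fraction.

The signed ratio [UPW]/[UVW] equals the barycentric coordinate of P at vertex V, which is 7/10.

7/10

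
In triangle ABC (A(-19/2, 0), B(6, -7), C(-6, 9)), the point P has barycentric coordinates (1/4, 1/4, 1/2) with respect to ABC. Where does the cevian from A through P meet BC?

Line AP meets BC where the A-coordinate vanishes; zeroing P's A-weight and renormalizing leaves B, C-weights 1/4 : 1/2 → (1/3, 2/3).
So Q = (1/3)·B + (2/3)·C = (-2, 11/3).

(-2, 11/3)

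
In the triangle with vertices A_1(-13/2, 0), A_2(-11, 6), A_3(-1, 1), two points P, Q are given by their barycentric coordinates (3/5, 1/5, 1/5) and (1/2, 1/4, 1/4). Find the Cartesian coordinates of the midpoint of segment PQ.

Barycentric coordinates of the midpoint are the average: (11/20, 9/40, 9/40).
Converting: (11/20)·A_1 + (9/40)·A_2 + (9/40)·A_3 = (-251/40, 63/40).

(-251/40, 63/40)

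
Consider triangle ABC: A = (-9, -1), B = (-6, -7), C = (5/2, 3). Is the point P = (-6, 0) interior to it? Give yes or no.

Barycentric coordinates of P: (119/162, 1/162, 7/27).
The three coordinates are positive, positive, positive; a point is interior exactly when all three are positive.

yes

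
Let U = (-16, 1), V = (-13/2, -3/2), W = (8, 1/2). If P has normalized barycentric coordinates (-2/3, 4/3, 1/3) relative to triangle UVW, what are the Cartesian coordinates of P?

P = (-2/3)·U + (4/3)·V + (1/3)·W.
x-coordinate: (-2/3)·(-16) + (4/3)·(-13/2) + (1/3)·8 = 14/3.
y-coordinate: (-2/3)·1 + (4/3)·(-3/2) + (1/3)·(1/2) = -5/2.

(14/3, -5/2)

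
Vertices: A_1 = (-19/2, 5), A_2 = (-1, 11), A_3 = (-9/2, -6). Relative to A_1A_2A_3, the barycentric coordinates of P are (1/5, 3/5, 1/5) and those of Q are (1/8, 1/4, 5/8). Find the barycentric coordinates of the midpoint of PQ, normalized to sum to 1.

Since both coordinate triples sum to 1, the midpoint's barycentrics are the componentwise average.
(1/5+1/8)/2 = 13/80; similarly 17/40 and 33/80.

(13/80, 17/40, 33/80)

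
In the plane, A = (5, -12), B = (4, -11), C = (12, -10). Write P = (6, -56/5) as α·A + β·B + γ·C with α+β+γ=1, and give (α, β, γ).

Signed area of the reference triangle: [ABC] = ½·(5·(-11−(-10)) + 4·(-10−(-12)) + 12·(-12−(-11))) = ½·(-5 + 8 − 12) = -9/2.
[PBC] = ½·(6·(-11−(-10)) + 4·(-10−(-56/5)) + 12·(-56/5−(-11))) = ½·(-6 + 24/5 − 12/5) = -9/5, so the A-coordinate is (-9/5)/(-9/2) = 2/5.
[APC] = ½·(5·(-56/5−(-10)) + 6·(-10−(-12)) + 12·(-12−(-56/5))) = ½·(-6 + 12 − 48/5) = -9/5, so the B-coordinate is 2/5.
[ABP] = ½·(5·(-11−(-56/5)) + 4·(-56/5−(-12)) + 6·(-12−(-11))) = ½·(1 + 16/5 − 6) = -9/10, so the C-coordinate is 1/5.

(2/5, 2/5, 1/5)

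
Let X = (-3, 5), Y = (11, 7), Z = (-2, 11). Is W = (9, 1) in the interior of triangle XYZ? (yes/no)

Barycentric coordinates of W: (43/41, 38/41, -40/41).
The three coordinates are positive, positive, negative; a point is interior exactly when all three are positive.

no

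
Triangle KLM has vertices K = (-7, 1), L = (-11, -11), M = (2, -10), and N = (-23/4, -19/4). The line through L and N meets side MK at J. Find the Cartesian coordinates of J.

(-4, -8/3)

Barycentric coordinates of N with respect to KLM: (1/2, 1/4, 1/4).
On side MK the L-coordinate is zero; dropping N's L-weight 1/4 and renormalizing the remaining 1/4 : 1/2 gives weights 1/3, 2/3 on M, K.
J = (1/3)·(2, -10) + (2/3)·(-7, 1) = (-4, -8/3).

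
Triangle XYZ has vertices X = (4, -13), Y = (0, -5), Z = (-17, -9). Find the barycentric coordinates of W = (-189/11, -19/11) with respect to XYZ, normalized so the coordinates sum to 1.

Signed area of the reference triangle: [XYZ] = ½·(4·(-5−(-9)) + 0·(-9−(-13)) + (-17)·(-13−(-5))) = ½·(16 + 0 + 136) = 76.
[WYZ] = ½·((-189/11)·(-5−(-9)) + 0·(-9−(-19/11)) + (-17)·(-19/11−(-5))) = ½·(-756/11 + 0 − 612/11) = -684/11, so the X-coordinate is (-684/11)/76 = -9/11.
[XWZ] = ½·(4·(-19/11−(-9)) + (-189/11)·(-9−(-13)) + (-17)·(-13−(-19/11))) = ½·(320/11 − 756/11 + 2108/11) = 76, so the Y-coordinate is 1.
[XYW] = ½·(4·(-5−(-19/11)) + 0·(-19/11−(-13)) + (-189/11)·(-13−(-5))) = ½·(-144/11 + 0 + 1512/11) = 684/11, so the Z-coordinate is 9/11.

(-9/11, 1, 9/11)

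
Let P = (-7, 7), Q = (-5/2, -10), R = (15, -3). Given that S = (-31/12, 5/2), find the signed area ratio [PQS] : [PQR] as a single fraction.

[PQR] = ½·((-7)·(-10−(-3)) + (-5/2)·(-3−7) + 15·(7−(-10))) = ½·(49 + 25 + 255) = 329/2.
[PQS] = ½·((-7)·(-10−(5/2)) + (-5/2)·(5/2−7) + (-31/12)·(7−(-10))) = ½·(175/2 + 45/4 − 527/12) = 329/12, so the ratio is (329/12)/(329/2) = 1/6.

1/6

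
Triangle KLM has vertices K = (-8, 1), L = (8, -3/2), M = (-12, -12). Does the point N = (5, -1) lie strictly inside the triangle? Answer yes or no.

Barycentric coordinates of N: (83/436, 177/218, -1/436).
The three coordinates are positive, positive, negative; a point is interior exactly when all three are positive.

no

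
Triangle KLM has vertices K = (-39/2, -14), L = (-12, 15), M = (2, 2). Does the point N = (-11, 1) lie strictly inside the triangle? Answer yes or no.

Barycentric coordinates of N: (366/1007, 373/1007, 268/1007).
The three coordinates are positive, positive, positive; a point is interior exactly when all three are positive.

yes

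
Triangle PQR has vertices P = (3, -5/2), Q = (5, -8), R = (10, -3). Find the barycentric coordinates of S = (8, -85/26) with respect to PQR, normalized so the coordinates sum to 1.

(3/13, 1/13, 9/13)

Signed area of the reference triangle: [PQR] = ½·(3·(-8−(-3)) + 5·(-3−(-5/2)) + 10·(-5/2−(-8))) = ½·(-15 − 5/2 + 55) = 75/4.
[SQR] = ½·(8·(-8−(-3)) + 5·(-3−(-85/26)) + 10·(-85/26−(-8))) = ½·(-40 + 35/26 + 615/13) = 225/52, so the P-coordinate is (225/52)/(75/4) = 3/13.
[PSR] = ½·(3·(-85/26−(-3)) + 8·(-3−(-5/2)) + 10·(-5/2−(-85/26))) = ½·(-21/26 − 4 + 100/13) = 75/52, so the Q-coordinate is 1/13.
[PQS] = ½·(3·(-8−(-85/26)) + 5·(-85/26−(-5/2)) + 8·(-5/2−(-8))) = ½·(-369/26 − 50/13 + 44) = 675/52, so the R-coordinate is 9/13.
Check: 3/13 + 1/13 + 9/13 = 1.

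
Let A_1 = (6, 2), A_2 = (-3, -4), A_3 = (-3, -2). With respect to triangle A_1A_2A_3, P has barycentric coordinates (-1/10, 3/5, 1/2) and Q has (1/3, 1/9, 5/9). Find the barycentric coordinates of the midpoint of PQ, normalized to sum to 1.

(7/60, 16/45, 19/36)

Since both coordinate triples sum to 1, the midpoint's barycentrics are the componentwise average.
(-1/10+1/3)/2 = 7/60; similarly 16/45 and 19/36.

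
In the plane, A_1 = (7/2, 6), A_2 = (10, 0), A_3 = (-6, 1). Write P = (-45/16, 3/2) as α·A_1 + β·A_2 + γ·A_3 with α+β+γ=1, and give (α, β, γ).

(1/8, 1/8, 3/4)

Signed area of the reference triangle: [A_1A_2A_3] = ½·((7/2)·(0−1) + 10·(1−6) + (-6)·(6−0)) = ½·(-7/2 − 50 − 36) = -179/4.
[PA_2A_3] = ½·((-45/16)·(0−1) + 10·(1−(3/2)) + (-6)·(3/2−0)) = ½·(45/16 − 5 − 9) = -179/32, so the A_1-coordinate is (-179/32)/(-179/4) = 1/8.
[A_1PA_3] = ½·((7/2)·(3/2−1) + (-45/16)·(1−6) + (-6)·(6−(3/2))) = ½·(7/4 + 225/16 − 27) = -179/32, so the A_2-coordinate is 1/8.
[A_1A_2P] = ½·((7/2)·(0−(3/2)) + 10·(3/2−6) + (-45/16)·(6−0)) = ½·(-21/4 − 45 − 135/8) = -537/16, so the A_3-coordinate is 3/4.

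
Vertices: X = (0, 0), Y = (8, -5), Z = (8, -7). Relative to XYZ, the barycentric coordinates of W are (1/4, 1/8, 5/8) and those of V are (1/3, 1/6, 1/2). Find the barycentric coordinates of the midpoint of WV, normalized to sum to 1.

(7/24, 7/48, 9/16)

Since both coordinate triples sum to 1, the midpoint's barycentrics are the componentwise average.
(1/4+1/3)/2 = 7/24; similarly 7/48 and 9/16.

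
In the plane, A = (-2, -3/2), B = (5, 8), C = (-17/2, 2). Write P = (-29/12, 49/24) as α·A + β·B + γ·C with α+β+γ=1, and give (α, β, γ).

Signed area of the reference triangle: [ABC] = ½·((-2)·(8−2) + 5·(2−(-3/2)) + (-17/2)·(-3/2−8)) = ½·(-12 + 35/2 + 323/4) = 345/8.
[PBC] = ½·((-29/12)·(8−2) + 5·(2−(49/24)) + (-17/2)·(49/24−8)) = ½·(-29/2 − 5/24 + 2431/48) = 575/32, so the A-coordinate is (575/32)/(345/8) = 5/12.
[APC] = ½·((-2)·(49/24−2) + (-29/12)·(2−(-3/2)) + (-17/2)·(-3/2−(49/24))) = ½·(-1/12 − 203/24 + 1445/48) = 345/32, so the B-coordinate is 1/4.
[ABP] = ½·((-2)·(8−(49/24)) + 5·(49/24−(-3/2)) + (-29/12)·(-3/2−8)) = ½·(-143/12 + 425/24 + 551/24) = 115/8, so the C-coordinate is 1/3.
Check: 5/12 + 1/4 + 1/3 = 1.

(5/12, 1/4, 1/3)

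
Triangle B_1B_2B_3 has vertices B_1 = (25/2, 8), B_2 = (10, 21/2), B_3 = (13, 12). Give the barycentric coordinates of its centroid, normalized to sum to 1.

(1/3, 1/3, 1/3)

The centroid is the average of the vertices, so each weight is 1/3.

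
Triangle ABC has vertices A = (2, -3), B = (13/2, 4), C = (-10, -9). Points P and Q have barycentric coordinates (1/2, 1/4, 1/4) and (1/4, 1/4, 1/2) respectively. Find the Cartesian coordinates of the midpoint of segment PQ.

Barycentric coordinates of the midpoint are the average: (3/8, 1/4, 3/8).
Converting: (3/8)·A + (1/4)·B + (3/8)·C = (-11/8, -7/2).

(-11/8, -7/2)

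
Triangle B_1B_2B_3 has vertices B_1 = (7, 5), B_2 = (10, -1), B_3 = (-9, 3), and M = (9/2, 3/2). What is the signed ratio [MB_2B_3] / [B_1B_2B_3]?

[B_1B_2B_3] = ½·(7·(-1−3) + 10·(3−5) + (-9)·(5−(-1))) = ½·(-28 − 20 − 54) = -51.
[MB_2B_3] = ½·((9/2)·(-1−3) + 10·(3−(3/2)) + (-9)·(3/2−(-1))) = ½·(-18 + 15 − 45/2) = -51/4, so the ratio is (-51/4)/(-51) = 1/4.

1/4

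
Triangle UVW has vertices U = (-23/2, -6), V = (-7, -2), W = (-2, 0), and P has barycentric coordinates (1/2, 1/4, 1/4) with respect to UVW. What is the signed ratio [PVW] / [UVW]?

1/2

The signed ratio [PVW]/[UVW] equals the barycentric coordinate of P at vertex U, which is 1/2.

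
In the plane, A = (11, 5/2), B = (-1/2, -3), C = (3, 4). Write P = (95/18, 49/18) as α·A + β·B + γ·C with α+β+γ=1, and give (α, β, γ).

Signed area of the reference triangle: [ABC] = ½·(11·(-3−4) + (-1/2)·(4−(5/2)) + 3·(5/2−(-3))) = ½·(-77 − 3/4 + 33/2) = -245/8.
[PBC] = ½·((95/18)·(-3−4) + (-1/2)·(4−(49/18)) + 3·(49/18−(-3))) = ½·(-665/18 − 23/36 + 103/6) = -245/24, so the A-coordinate is (-245/24)/(-245/8) = 1/3.
[APC] = ½·(11·(49/18−4) + (95/18)·(4−(5/2)) + 3·(5/2−(49/18))) = ½·(-253/18 + 95/12 − 2/3) = -245/72, so the B-coordinate is 1/9.
[ABP] = ½·(11·(-3−(49/18)) + (-1/2)·(49/18−(5/2)) + (95/18)·(5/2−(-3))) = ½·(-1133/18 − 1/9 + 1045/36) = -1225/72, so the C-coordinate is 5/9.

(1/3, 1/9, 5/9)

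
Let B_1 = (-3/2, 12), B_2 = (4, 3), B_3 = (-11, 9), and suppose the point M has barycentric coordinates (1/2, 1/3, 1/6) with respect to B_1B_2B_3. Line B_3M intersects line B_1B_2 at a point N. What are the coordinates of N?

Line B_3M meets B_1B_2 where the B_3-coordinate vanishes; zeroing M's B_3-weight and renormalizing leaves B_1, B_2-weights 1/2 : 1/3 → (3/5, 2/5).
So N = (3/5)·B_1 + (2/5)·B_2 = (7/10, 42/5).

(7/10, 42/5)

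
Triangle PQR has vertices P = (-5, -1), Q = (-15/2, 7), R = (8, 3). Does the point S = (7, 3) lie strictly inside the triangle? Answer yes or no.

yes

Barycentric coordinates of S: (2/57, 2/57, 53/57).
The three coordinates are positive, positive, positive; a point is interior exactly when all three are positive.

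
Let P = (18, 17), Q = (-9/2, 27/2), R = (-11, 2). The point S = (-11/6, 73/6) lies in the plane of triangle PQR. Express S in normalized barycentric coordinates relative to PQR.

(1/6, 2/3, 1/6)

Signed area of the reference triangle: [PQR] = ½·(18·(27/2−2) + (-9/2)·(2−17) + (-11)·(17−(27/2))) = ½·(207 + 135/2 − 77/2) = 118.
[SQR] = ½·((-11/6)·(27/2−2) + (-9/2)·(2−(73/6)) + (-11)·(73/6−(27/2))) = ½·(-253/12 + 183/4 + 44/3) = 59/3, so the P-coordinate is (59/3)/118 = 1/6.
[PSR] = ½·(18·(73/6−2) + (-11/6)·(2−17) + (-11)·(17−(73/6))) = ½·(183 + 55/2 − 319/6) = 236/3, so the Q-coordinate is 2/3.
[PQS] = ½·(18·(27/2−(73/6)) + (-9/2)·(73/6−17) + (-11/6)·(17−(27/2))) = ½·(24 + 87/4 − 77/12) = 59/3, so the R-coordinate is 1/6.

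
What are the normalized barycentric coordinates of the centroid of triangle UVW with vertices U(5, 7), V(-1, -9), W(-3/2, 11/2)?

(1/3, 1/3, 1/3)

The centroid is the average of the vertices, so each weight is 1/3.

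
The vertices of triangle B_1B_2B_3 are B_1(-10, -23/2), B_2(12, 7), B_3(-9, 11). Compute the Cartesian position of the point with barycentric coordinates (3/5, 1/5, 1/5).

M = (3/5)·B_1 + (1/5)·B_2 + (1/5)·B_3.
x-coordinate: (3/5)·(-10) + (1/5)·12 + (1/5)·(-9) = -27/5.
y-coordinate: (3/5)·(-23/2) + (1/5)·7 + (1/5)·11 = -33/10.

(-27/5, -33/10)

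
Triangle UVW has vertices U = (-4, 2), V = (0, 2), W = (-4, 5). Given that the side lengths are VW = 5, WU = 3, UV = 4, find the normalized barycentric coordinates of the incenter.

(5/12, 1/4, 1/3)

The incenter has barycentric coordinates proportional to the opposite side lengths: (5 : 3 : 4).
Normalizing by 5+3+4 = 12 gives (5/12, 1/4, 1/3).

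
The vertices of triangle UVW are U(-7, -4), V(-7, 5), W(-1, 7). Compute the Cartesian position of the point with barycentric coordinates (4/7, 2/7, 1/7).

P = (4/7)·U + (2/7)·V + (1/7)·W.
x-coordinate: (4/7)·(-7) + (2/7)·(-7) + (1/7)·(-1) = -43/7.
y-coordinate: (4/7)·(-4) + (2/7)·5 + (1/7)·7 = 1/7.

(-43/7, 1/7)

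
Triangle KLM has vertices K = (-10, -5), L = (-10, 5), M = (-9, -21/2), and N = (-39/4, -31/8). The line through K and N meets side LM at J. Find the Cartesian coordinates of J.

Barycentric coordinates of N with respect to KLM: (1/2, 1/4, 1/4).
On side LM the K-coordinate is zero; dropping N's K-weight 1/2 and renormalizing the remaining 1/4 : 1/4 gives weights 1/2, 1/2 on L, M.
J = (1/2)·(-10, 5) + (1/2)·(-9, -21/2) = (-19/2, -11/4).

(-19/2, -11/4)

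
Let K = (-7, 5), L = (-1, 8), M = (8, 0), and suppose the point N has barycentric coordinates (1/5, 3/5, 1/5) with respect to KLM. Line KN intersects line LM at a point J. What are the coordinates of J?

Line KN meets LM where the K-coordinate vanishes; zeroing N's K-weight and renormalizing leaves L, M-weights 3/5 : 1/5 → (3/4, 1/4).
So J = (3/4)·L + (1/4)·M = (5/4, 6).

(5/4, 6)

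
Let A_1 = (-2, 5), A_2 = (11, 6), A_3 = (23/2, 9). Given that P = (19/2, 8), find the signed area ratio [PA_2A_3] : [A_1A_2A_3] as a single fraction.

1/7

[A_1A_2A_3] = ½·((-2)·(6−9) + 11·(9−5) + (23/2)·(5−6)) = ½·(6 + 44 − 23/2) = 77/4.
[PA_2A_3] = ½·((19/2)·(6−9) + 11·(9−8) + (23/2)·(8−6)) = ½·(-57/2 + 11 + 23) = 11/4, so the ratio is (11/4)/(77/4) = 1/7.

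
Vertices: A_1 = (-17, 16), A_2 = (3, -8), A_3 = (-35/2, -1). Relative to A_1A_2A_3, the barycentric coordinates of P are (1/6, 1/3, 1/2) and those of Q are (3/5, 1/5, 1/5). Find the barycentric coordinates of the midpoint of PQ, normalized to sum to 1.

(23/60, 4/15, 7/20)

Since both coordinate triples sum to 1, the midpoint's barycentrics are the componentwise average.
(1/6+3/5)/2 = 23/60; similarly 4/15 and 7/20.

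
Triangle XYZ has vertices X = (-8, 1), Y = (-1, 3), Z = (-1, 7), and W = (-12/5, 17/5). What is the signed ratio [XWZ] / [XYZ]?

3/5

[XYZ] = ½·((-8)·(3−7) + (-1)·(7−1) + (-1)·(1−3)) = ½·(32 − 6 + 2) = 14.
[XWZ] = ½·((-8)·(17/5−7) + (-12/5)·(7−1) + (-1)·(1−(17/5))) = ½·(144/5 − 72/5 + 12/5) = 42/5, so the ratio is (42/5)/14 = 3/5.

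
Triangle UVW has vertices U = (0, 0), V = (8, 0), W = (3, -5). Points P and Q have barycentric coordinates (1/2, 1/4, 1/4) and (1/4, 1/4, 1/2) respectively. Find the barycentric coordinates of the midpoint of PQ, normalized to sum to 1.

(3/8, 1/4, 3/8)

Since both coordinate triples sum to 1, the midpoint's barycentrics are the componentwise average.
(1/2+1/4)/2 = 3/8; similarly 1/4 and 3/8.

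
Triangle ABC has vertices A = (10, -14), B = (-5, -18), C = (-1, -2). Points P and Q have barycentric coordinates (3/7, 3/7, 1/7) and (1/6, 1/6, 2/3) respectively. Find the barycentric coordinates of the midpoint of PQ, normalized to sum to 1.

Since both coordinate triples sum to 1, the midpoint's barycentrics are the componentwise average.
(3/7+1/6)/2 = 25/84; similarly 25/84 and 17/42.

(25/84, 25/84, 17/42)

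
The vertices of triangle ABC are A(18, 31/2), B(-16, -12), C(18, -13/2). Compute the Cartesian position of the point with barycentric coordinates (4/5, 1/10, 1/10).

P = (4/5)·A + (1/10)·B + (1/10)·C.
x-coordinate: (4/5)·18 + (1/10)·(-16) + (1/10)·18 = 73/5.
y-coordinate: (4/5)·(31/2) + (1/10)·(-12) + (1/10)·(-13/2) = 211/20.

(73/5, 211/20)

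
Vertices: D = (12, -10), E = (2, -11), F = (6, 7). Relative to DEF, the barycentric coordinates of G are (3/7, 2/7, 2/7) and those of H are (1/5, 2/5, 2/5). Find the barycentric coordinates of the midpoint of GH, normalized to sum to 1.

(11/35, 12/35, 12/35)

Since both coordinate triples sum to 1, the midpoint's barycentrics are the componentwise average.
(3/7+1/5)/2 = 11/35; similarly 12/35 and 12/35.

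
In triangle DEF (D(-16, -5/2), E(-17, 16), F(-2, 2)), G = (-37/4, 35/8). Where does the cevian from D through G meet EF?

(-7, 20/3)

Barycentric coordinates of G with respect to DEF: (1/4, 1/4, 1/2).
On side EF the D-coordinate is zero; dropping G's D-weight 1/4 and renormalizing the remaining 1/4 : 1/2 gives weights 1/3, 2/3 on E, F.
H = (1/3)·(-17, 16) + (2/3)·(-2, 2) = (-7, 20/3).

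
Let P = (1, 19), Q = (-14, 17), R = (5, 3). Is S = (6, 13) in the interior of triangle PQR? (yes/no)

no

Barycentric coordinates of S: (51/62, -7/31, 25/62).
The three coordinates are positive, negative, positive; a point is interior exactly when all three are positive.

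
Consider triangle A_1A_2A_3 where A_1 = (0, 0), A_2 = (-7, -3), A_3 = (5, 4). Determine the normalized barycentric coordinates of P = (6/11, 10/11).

(5/11, 2/11, 4/11)

Signed area of the reference triangle: [A_1A_2A_3] = ½·(0·(-3−4) + (-7)·(4−0) + 5·(0−(-3))) = ½·(0 − 28 + 15) = -13/2.
[PA_2A_3] = ½·((6/11)·(-3−4) + (-7)·(4−(10/11)) + 5·(10/11−(-3))) = ½·(-42/11 − 238/11 + 215/11) = -65/22, so the A_1-coordinate is (-65/22)/(-13/2) = 5/11.
[A_1PA_3] = ½·(0·(10/11−4) + (6/11)·(4−0) + 5·(0−(10/11))) = ½·(0 + 24/11 − 50/11) = -13/11, so the A_2-coordinate is 2/11.
[A_1A_2P] = ½·(0·(-3−(10/11)) + (-7)·(10/11−0) + (6/11)·(0−(-3))) = ½·(0 − 70/11 + 18/11) = -26/11, so the A_3-coordinate is 4/11.
Check: 5/11 + 2/11 + 4/11 = 1.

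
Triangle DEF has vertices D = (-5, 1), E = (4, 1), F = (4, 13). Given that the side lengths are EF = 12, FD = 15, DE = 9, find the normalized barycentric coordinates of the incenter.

The incenter has barycentric coordinates proportional to the opposite side lengths: (12 : 15 : 9).
Normalizing by 12+15+9 = 36 gives (1/3, 5/12, 1/4).

(1/3, 5/12, 1/4)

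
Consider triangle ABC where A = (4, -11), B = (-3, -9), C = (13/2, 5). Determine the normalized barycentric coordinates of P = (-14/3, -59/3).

Signed area of the reference triangle: [ABC] = ½·(4·(-9−5) + (-3)·(5−(-11)) + (13/2)·(-11−(-9))) = ½·(-56 − 48 − 13) = -117/2.
[PBC] = ½·((-14/3)·(-9−5) + (-3)·(5−(-59/3)) + (13/2)·(-59/3−(-9))) = ½·(196/3 − 74 − 208/3) = -39, so the A-coordinate is (-39)/(-117/2) = 2/3.
[APC] = ½·(4·(-59/3−5) + (-14/3)·(5−(-11)) + (13/2)·(-11−(-59/3))) = ½·(-296/3 − 224/3 + 169/3) = -117/2, so the B-coordinate is 1.
[ABP] = ½·(4·(-9−(-59/3)) + (-3)·(-59/3−(-11)) + (-14/3)·(-11−(-9))) = ½·(128/3 + 26 + 28/3) = 39, so the C-coordinate is -2/3.

(2/3, 1, -2/3)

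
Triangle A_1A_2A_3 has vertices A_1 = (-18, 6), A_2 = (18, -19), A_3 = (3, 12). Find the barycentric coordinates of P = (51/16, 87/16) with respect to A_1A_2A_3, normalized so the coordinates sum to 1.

(1/8, 3/16, 11/16)

Signed area of the reference triangle: [A_1A_2A_3] = ½·((-18)·(-19−12) + 18·(12−6) + 3·(6−(-19))) = ½·(558 + 108 + 75) = 741/2.
[PA_2A_3] = ½·((51/16)·(-19−12) + 18·(12−(87/16)) + 3·(87/16−(-19))) = ½·(-1581/16 + 945/8 + 1173/16) = 741/16, so the A_1-coordinate is (741/16)/(741/2) = 1/8.
[A_1PA_3] = ½·((-18)·(87/16−12) + (51/16)·(12−6) + 3·(6−(87/16))) = ½·(945/8 + 153/8 + 27/16) = 2223/32, so the A_2-coordinate is 3/16.
[A_1A_2P] = ½·((-18)·(-19−(87/16)) + 18·(87/16−6) + (51/16)·(6−(-19))) = ½·(3519/8 − 81/8 + 1275/16) = 8151/32, so the A_3-coordinate is 11/16.
Check: 1/8 + 3/16 + 11/16 = 1.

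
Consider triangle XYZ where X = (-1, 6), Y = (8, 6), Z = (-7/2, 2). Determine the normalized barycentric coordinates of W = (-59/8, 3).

(3/4, -1/2, 3/4)

Signed area of the reference triangle: [XYZ] = ½·((-1)·(6−2) + 8·(2−6) + (-7/2)·(6−6)) = ½·(-4 − 32 + 0) = -18.
[WYZ] = ½·((-59/8)·(6−2) + 8·(2−3) + (-7/2)·(3−6)) = ½·(-59/2 − 8 + 21/2) = -27/2, so the X-coordinate is (-27/2)/(-18) = 3/4.
[XWZ] = ½·((-1)·(3−2) + (-59/8)·(2−6) + (-7/2)·(6−3)) = ½·(-1 + 59/2 − 21/2) = 9, so the Y-coordinate is -1/2.
[XYW] = ½·((-1)·(6−3) + 8·(3−6) + (-59/8)·(6−6)) = ½·(-3 − 24 + 0) = -27/2, so the Z-coordinate is 3/4.
Check: 3/4 − 1/2 + 3/4 = 1.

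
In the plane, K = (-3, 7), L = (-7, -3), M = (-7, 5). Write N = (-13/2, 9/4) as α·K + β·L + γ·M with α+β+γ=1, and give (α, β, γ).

Signed area of the reference triangle: [KLM] = ½·((-3)·(-3−5) + (-7)·(5−7) + (-7)·(7−(-3))) = ½·(24 + 14 − 70) = -16.
[NLM] = ½·((-13/2)·(-3−5) + (-7)·(5−(9/4)) + (-7)·(9/4−(-3))) = ½·(52 − 77/4 − 147/4) = -2, so the K-coordinate is (-2)/(-16) = 1/8.
[KNM] = ½·((-3)·(9/4−5) + (-13/2)·(5−7) + (-7)·(7−(9/4))) = ½·(33/4 + 13 − 133/4) = -6, so the L-coordinate is 3/8.
[KLN] = ½·((-3)·(-3−(9/4)) + (-7)·(9/4−7) + (-13/2)·(7−(-3))) = ½·(63/4 + 133/4 − 65) = -8, so the M-coordinate is 1/2.
Check: 1/8 + 3/8 + 1/2 = 1.

(1/8, 3/8, 1/2)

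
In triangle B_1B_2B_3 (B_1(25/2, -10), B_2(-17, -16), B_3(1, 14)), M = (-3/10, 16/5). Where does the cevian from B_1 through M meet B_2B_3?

(-7/2, 13/2)

Barycentric coordinates of M with respect to B_1B_2B_3: (1/5, 1/5, 3/5).
On side B_2B_3 the B_1-coordinate is zero; dropping M's B_1-weight 1/5 and renormalizing the remaining 1/5 : 3/5 gives weights 1/4, 3/4 on B_2, B_3.
N = (1/4)·(-17, -16) + (3/4)·(1, 14) = (-7/2, 13/2).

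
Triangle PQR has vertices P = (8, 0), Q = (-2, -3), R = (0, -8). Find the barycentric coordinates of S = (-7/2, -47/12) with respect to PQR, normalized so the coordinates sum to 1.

Signed area of the reference triangle: [PQR] = ½·(8·(-3−(-8)) + (-2)·(-8−0) + 0·(0−(-3))) = ½·(40 + 16 + 0) = 28.
[SQR] = ½·((-7/2)·(-3−(-8)) + (-2)·(-8−(-47/12)) + 0·(-47/12−(-3))) = ½·(-35/2 + 49/6 + 0) = -14/3, so the P-coordinate is (-14/3)/28 = -1/6.
[PSR] = ½·(8·(-47/12−(-8)) + (-7/2)·(-8−0) + 0·(0−(-47/12))) = ½·(98/3 + 28 + 0) = 91/3, so the Q-coordinate is 13/12.
[PQS] = ½·(8·(-3−(-47/12)) + (-2)·(-47/12−0) + (-7/2)·(0−(-3))) = ½·(22/3 + 47/6 − 21/2) = 7/3, so the R-coordinate is 1/12.
Check: -1/6 + 13/12 + 1/12 = 1.

(-1/6, 13/12, 1/12)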